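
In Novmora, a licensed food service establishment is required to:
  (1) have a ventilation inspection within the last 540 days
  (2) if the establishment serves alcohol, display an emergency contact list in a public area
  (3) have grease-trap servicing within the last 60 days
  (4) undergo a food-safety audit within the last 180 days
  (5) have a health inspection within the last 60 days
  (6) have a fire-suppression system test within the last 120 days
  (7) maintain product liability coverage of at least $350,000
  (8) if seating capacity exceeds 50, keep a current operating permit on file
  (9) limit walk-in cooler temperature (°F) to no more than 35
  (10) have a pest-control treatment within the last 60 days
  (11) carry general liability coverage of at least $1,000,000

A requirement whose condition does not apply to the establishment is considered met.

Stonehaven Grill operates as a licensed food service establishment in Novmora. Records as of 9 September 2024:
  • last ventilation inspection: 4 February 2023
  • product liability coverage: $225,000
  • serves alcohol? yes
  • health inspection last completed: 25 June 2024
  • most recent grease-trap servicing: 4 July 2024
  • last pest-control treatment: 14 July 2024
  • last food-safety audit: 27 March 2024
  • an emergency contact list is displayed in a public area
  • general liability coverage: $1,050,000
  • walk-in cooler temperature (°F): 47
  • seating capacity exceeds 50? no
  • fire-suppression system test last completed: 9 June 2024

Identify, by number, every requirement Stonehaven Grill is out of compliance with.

1, 3, 5, 7, 9

1. ventilation inspection 583 days ago vs limit 540 → not met
2. condition 'serves alcohol' holds; emergency contact list present → met
3. grease-trap servicing 67 days ago vs limit 60 → not met
4. food-safety audit 166 days ago vs limit 180 → met
5. health inspection 76 days ago vs limit 60 → not met
6. fire-suppression system test 92 days ago vs limit 120 → met
7. product liability coverage $225,000 < $350,000 → not met
8. condition 'seating capacity exceeds 50' does not hold → requirement n/a → met
9. walk-in cooler temperature (°F) 47 > 35 → not met
10. pest-control treatment 57 days ago vs limit 60 → met
11. general liability coverage $1,050,000 ≥ $1,000,000 → met
Not met: 1, 3, 5, 7, 9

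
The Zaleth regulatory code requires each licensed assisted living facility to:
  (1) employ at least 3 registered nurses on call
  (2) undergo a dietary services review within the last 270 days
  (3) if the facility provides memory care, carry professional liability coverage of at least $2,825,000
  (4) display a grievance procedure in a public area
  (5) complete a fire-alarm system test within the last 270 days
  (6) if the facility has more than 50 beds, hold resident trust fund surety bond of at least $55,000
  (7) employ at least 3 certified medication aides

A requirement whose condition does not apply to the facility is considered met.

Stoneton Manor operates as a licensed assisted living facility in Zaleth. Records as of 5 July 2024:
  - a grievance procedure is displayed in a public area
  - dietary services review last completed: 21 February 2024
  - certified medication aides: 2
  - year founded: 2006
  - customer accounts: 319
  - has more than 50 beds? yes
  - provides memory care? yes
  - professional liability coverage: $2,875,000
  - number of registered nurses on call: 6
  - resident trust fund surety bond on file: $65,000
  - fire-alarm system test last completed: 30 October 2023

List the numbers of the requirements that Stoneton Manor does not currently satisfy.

7

1. registered nurses on call 6 ≥ 3 → met
2. dietary services review 135 days ago vs limit 270 → met
3. condition 'provides memory care' holds; professional liability coverage $2,875,000 ≥ $2,825,000 → met
4. grievance procedure present → met
5. fire-alarm system test 249 days ago vs limit 270 → met
6. condition 'has more than 50 beds' holds; resident trust fund surety bond $65,000 ≥ $55,000 → met
7. certified medication aides 2 < 3 → not met
Not met: 7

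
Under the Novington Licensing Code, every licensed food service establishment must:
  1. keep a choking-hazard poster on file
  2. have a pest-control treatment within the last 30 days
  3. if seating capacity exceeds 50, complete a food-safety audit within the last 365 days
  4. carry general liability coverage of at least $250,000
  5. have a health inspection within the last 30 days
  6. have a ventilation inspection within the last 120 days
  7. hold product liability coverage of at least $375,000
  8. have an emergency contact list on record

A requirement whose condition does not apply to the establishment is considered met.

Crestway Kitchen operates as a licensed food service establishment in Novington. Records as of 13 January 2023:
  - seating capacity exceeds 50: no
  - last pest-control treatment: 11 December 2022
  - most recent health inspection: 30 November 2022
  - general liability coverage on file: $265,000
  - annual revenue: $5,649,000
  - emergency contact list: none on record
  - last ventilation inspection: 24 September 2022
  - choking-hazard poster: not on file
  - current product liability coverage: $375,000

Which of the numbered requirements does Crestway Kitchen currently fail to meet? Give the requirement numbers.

1, 2, 5, 8

1. choking-hazard poster absent → not met
2. pest-control treatment 33 days ago vs limit 30 → not met
3. condition 'seating capacity exceeds 50' does not hold → requirement n/a → met
4. general liability coverage $265,000 ≥ $250,000 → met
5. health inspection 44 days ago vs limit 30 → not met
6. ventilation inspection 111 days ago vs limit 120 → met
7. product liability coverage $375,000 ≥ $375,000 → met
8. emergency contact list absent → not met
Not met: 1, 2, 5, 8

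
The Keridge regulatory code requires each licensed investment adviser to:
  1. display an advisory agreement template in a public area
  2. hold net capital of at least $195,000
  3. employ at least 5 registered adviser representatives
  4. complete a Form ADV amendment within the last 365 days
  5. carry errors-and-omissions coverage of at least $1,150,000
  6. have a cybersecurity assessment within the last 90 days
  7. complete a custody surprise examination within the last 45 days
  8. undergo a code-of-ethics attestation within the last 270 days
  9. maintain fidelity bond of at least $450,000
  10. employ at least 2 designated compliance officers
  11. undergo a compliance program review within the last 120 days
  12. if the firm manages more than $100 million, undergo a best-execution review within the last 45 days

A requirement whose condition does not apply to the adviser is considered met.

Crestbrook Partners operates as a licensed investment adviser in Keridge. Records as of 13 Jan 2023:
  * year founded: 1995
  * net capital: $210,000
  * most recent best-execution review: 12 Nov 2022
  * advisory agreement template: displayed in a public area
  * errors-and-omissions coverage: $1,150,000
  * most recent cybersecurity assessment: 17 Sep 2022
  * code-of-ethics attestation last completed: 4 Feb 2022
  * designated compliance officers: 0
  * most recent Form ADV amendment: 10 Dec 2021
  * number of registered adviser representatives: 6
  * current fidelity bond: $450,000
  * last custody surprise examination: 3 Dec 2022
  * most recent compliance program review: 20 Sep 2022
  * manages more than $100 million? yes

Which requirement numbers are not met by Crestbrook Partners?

1. advisory agreement template present → met
2. net capital $210,000 ≥ $195,000 → met
3. registered adviser representatives 6 ≥ 5 → met
4. Form ADV amendment 399 days ago vs limit 365 → not met
5. errors-and-omissions coverage $1,150,000 ≥ $1,150,000 → met
6. cybersecurity assessment 118 days ago vs limit 90 → not met
7. custody surprise examination 41 days ago vs limit 45 → met
8. code-of-ethics attestation 343 days ago vs limit 270 → not met
9. fidelity bond $450,000 ≥ $450,000 → met
10. designated compliance officers 0 < 2 → not met
11. compliance program review 115 days ago vs limit 120 → met
12. condition 'manages more than $100 million' holds; best-execution review 62 days ago vs limit 45 → not met
Not met: 4, 6, 8, 10, 12

4, 6, 8, 10, 12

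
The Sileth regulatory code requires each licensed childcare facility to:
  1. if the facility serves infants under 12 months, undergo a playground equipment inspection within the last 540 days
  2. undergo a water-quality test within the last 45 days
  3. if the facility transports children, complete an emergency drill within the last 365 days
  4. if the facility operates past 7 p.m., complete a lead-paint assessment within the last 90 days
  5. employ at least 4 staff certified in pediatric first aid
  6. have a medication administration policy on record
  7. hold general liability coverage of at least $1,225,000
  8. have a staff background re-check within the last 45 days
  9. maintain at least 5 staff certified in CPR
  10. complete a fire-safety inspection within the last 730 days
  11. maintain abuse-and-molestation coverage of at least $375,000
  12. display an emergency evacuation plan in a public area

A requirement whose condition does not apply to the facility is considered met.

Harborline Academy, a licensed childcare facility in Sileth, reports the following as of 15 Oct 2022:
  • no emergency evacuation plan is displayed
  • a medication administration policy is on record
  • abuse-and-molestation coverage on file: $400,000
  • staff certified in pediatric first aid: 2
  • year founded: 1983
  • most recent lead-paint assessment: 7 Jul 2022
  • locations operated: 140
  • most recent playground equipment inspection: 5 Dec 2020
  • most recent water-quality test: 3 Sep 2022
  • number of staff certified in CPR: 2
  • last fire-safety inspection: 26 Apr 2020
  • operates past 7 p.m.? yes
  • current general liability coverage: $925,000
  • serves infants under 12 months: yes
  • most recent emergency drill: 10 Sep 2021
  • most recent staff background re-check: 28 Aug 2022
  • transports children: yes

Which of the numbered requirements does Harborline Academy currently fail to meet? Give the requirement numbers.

1. condition 'serves infants under 12 months' holds; playground equipment inspection 679 days ago vs limit 540 → not met
2. water-quality test 42 days ago vs limit 45 → met
3. condition 'transports children' holds; emergency drill 400 days ago vs limit 365 → not met
4. condition 'operates past 7 p.m.' holds; lead-paint assessment 100 days ago vs limit 90 → not met
5. staff certified in pediatric first aid 2 < 4 → not met
6. medication administration policy present → met
7. general liability coverage $925,000 < $1,225,000 → not met
8. staff background re-check 48 days ago vs limit 45 → not met
9. staff certified in CPR 2 < 5 → not met
10. fire-safety inspection 902 days ago vs limit 730 → not met
11. abuse-and-molestation coverage $400,000 ≥ $375,000 → met
12. emergency evacuation plan absent → not met
Not met: 1, 3, 4, 5, 7, 8, 9, 10, 12

1, 3, 4, 5, 7, 8, 9, 10, 12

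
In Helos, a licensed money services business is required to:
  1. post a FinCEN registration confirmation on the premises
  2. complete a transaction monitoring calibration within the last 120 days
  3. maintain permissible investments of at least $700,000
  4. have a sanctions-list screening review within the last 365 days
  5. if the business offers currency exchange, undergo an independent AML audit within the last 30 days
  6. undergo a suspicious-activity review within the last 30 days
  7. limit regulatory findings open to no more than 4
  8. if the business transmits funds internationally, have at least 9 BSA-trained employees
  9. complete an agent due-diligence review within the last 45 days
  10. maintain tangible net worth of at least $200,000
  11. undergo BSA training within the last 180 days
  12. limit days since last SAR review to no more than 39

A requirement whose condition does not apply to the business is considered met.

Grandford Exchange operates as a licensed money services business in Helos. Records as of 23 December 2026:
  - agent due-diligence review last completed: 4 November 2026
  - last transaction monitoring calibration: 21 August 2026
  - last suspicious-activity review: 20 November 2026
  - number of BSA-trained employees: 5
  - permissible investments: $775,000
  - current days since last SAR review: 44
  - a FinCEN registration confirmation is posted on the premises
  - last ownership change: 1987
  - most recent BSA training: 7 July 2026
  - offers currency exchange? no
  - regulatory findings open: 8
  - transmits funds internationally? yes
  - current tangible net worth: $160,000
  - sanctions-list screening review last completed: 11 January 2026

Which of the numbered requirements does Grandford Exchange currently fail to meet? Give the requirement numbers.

2, 6, 7, 8, 9, 10, 12

1. FinCEN registration confirmation present → met
2. transaction monitoring calibration 124 days ago vs limit 120 → not met
3. permissible investments $775,000 ≥ $700,000 → met
4. sanctions-list screening review 346 days ago vs limit 365 → met
5. condition 'offers currency exchange' does not hold → requirement n/a → met
6. suspicious-activity review 33 days ago vs limit 30 → not met
7. regulatory findings open 8 > 4 → not met
8. condition 'transmits funds internationally' holds; BSA-trained employees 5 < 9 → not met
9. agent due-diligence review 49 days ago vs limit 45 → not met
10. tangible net worth $160,000 < $200,000 → not met
11. BSA training 169 days ago vs limit 180 → met
12. days since last SAR review 44 > 39 → not met
Not met: 2, 6, 7, 8, 9, 10, 12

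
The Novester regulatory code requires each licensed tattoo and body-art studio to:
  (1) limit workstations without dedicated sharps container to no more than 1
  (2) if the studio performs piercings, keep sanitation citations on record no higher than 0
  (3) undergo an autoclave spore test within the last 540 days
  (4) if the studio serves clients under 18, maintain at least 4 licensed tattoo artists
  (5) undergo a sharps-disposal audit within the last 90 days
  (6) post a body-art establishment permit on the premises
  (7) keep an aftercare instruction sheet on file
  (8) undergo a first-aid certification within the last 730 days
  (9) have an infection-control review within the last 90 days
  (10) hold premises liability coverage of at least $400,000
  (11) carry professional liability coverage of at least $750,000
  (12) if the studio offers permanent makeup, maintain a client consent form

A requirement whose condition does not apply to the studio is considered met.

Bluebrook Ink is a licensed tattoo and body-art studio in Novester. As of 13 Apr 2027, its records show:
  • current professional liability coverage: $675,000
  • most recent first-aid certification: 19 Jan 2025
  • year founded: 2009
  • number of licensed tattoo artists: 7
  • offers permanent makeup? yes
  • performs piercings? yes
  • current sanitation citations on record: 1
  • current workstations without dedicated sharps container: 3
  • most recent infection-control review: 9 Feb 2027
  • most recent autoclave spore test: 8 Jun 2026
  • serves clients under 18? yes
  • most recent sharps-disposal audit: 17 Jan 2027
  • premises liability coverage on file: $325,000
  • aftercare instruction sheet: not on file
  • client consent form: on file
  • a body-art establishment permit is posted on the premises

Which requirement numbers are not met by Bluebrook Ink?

1, 2, 7, 8, 10, 11

1. workstations without dedicated sharps container 3 > 1 → not met
2. condition 'performs piercings' holds; sanitation citations on record 1 > 0 → not met
3. autoclave spore test 309 days ago vs limit 540 → met
4. condition 'serves clients under 18' holds; licensed tattoo artists 7 ≥ 4 → met
5. sharps-disposal audit 86 days ago vs limit 90 → met
6. body-art establishment permit present → met
7. aftercare instruction sheet absent → not met
8. first-aid certification 814 days ago vs limit 730 → not met
9. infection-control review 63 days ago vs limit 90 → met
10. premises liability coverage $325,000 < $400,000 → not met
11. professional liability coverage $675,000 < $750,000 → not met
12. condition 'offers permanent makeup' holds; client consent form present → met
Not met: 1, 2, 7, 8, 10, 11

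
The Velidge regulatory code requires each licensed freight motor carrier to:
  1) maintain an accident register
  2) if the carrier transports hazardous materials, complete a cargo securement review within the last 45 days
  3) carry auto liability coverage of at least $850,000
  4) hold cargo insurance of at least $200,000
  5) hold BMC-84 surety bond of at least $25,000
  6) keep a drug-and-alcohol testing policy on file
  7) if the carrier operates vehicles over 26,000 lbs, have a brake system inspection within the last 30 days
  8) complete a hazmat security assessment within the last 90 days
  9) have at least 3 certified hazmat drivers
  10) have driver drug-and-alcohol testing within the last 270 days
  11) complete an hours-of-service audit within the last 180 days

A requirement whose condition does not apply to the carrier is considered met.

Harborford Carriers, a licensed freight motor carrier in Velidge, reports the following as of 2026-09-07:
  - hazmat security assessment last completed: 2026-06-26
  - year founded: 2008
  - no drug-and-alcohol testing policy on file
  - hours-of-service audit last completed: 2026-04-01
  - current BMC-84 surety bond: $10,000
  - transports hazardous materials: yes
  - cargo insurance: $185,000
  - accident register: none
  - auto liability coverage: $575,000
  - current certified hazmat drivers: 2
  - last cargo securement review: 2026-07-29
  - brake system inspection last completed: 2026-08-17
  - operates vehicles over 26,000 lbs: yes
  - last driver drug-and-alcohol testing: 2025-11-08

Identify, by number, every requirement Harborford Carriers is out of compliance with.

1. accident register absent → not met
2. condition 'transports hazardous materials' holds; cargo securement review 40 days ago vs limit 45 → met
3. auto liability coverage $575,000 < $850,000 → not met
4. cargo insurance $185,000 < $200,000 → not met
5. BMC-84 surety bond $10,000 < $25,000 → not met
6. drug-and-alcohol testing policy absent → not met
7. condition 'operates vehicles over 26,000 lbs' holds; brake system inspection 21 days ago vs limit 30 → met
8. hazmat security assessment 73 days ago vs limit 90 → met
9. certified hazmat drivers 2 < 3 → not met
10. driver drug-and-alcohol testing 303 days ago vs limit 270 → not met
11. hours-of-service audit 159 days ago vs limit 180 → met
Not met: 1, 3, 4, 5, 6, 9, 10

1, 3, 4, 5, 6, 9, 10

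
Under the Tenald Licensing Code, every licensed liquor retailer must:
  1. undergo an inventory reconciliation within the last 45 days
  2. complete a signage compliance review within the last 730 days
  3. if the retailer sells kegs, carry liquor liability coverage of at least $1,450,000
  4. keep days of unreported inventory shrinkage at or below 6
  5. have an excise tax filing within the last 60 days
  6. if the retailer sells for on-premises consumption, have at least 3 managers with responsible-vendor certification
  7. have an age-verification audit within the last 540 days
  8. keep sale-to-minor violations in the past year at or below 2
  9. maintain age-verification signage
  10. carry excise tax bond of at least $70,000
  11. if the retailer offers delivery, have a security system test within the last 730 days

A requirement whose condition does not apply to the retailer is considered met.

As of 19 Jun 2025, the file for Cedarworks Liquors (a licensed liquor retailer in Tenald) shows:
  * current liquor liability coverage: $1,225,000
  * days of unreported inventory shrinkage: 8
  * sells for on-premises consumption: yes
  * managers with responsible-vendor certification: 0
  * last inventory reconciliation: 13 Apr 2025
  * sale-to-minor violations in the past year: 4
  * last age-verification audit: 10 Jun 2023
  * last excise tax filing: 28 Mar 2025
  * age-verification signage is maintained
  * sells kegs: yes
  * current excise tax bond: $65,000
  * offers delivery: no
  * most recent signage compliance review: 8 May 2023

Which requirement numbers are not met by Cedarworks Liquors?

1. inventory reconciliation 67 days ago vs limit 45 → not met
2. signage compliance review 773 days ago vs limit 730 → not met
3. condition 'sells kegs' holds; liquor liability coverage $1,225,000 < $1,450,000 → not met
4. days of unreported inventory shrinkage 8 > 6 → not met
5. excise tax filing 83 days ago vs limit 60 → not met
6. condition 'sells for on-premises consumption' holds; managers with responsible-vendor certification 0 < 3 → not met
7. age-verification audit 740 days ago vs limit 540 → not met
8. sale-to-minor violations in the past year 4 > 2 → not met
9. age-verification signage present → met
10. excise tax bond $65,000 < $70,000 → not met
11. condition 'offers delivery' does not hold → requirement n/a → met
Not met: 1, 2, 3, 4, 5, 6, 7, 8, 10

1, 2, 3, 4, 5, 6, 7, 8, 10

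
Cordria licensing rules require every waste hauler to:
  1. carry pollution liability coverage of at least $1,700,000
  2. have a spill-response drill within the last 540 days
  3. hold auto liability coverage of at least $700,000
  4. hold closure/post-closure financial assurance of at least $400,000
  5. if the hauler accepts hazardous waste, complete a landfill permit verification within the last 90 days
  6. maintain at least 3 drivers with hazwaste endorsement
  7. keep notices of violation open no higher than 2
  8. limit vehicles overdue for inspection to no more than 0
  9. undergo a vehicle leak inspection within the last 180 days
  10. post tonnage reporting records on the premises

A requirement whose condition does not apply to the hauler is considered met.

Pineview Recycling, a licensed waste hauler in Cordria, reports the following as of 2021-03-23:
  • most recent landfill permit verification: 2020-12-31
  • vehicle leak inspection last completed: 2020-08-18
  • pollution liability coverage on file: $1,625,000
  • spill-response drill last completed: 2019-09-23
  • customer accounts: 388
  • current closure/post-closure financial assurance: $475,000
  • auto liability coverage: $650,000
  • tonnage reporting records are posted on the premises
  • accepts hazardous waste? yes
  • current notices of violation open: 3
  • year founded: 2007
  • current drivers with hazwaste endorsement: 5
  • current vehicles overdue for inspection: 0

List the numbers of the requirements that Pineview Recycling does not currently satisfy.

1. pollution liability coverage $1,625,000 < $1,700,000 → not met
2. spill-response drill 547 days ago vs limit 540 → not met
3. auto liability coverage $650,000 < $700,000 → not met
4. closure/post-closure financial assurance $475,000 ≥ $400,000 → met
5. condition 'accepts hazardous waste' holds; landfill permit verification 82 days ago vs limit 90 → met
6. drivers with hazwaste endorsement 5 ≥ 3 → met
7. notices of violation open 3 > 2 → not met
8. vehicles overdue for inspection 0 ≤ 0 → met
9. vehicle leak inspection 217 days ago vs limit 180 → not met
10. tonnage reporting records present → met
Not met: 1, 2, 3, 7, 9

1, 2, 3, 7, 9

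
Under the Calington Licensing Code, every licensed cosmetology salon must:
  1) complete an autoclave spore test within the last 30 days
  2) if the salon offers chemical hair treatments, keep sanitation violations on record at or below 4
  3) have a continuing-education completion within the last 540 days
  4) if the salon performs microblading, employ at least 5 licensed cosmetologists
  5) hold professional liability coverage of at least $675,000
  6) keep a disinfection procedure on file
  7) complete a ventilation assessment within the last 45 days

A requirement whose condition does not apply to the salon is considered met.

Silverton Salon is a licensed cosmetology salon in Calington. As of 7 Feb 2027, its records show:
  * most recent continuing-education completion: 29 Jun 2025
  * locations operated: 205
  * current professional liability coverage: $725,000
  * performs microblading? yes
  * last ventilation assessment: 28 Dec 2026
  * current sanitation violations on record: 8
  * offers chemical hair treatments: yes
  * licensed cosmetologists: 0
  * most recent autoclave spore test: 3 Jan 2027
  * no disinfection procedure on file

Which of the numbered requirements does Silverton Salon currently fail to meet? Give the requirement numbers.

1, 2, 3, 4, 6

1. autoclave spore test 35 days ago vs limit 30 → not met
2. condition 'offers chemical hair treatments' holds; sanitation violations on record 8 > 4 → not met
3. continuing-education completion 588 days ago vs limit 540 → not met
4. condition 'performs microblading' holds; licensed cosmetologists 0 < 5 → not met
5. professional liability coverage $725,000 ≥ $675,000 → met
6. disinfection procedure absent → not met
7. ventilation assessment 41 days ago vs limit 45 → met
Not met: 1, 2, 3, 4, 6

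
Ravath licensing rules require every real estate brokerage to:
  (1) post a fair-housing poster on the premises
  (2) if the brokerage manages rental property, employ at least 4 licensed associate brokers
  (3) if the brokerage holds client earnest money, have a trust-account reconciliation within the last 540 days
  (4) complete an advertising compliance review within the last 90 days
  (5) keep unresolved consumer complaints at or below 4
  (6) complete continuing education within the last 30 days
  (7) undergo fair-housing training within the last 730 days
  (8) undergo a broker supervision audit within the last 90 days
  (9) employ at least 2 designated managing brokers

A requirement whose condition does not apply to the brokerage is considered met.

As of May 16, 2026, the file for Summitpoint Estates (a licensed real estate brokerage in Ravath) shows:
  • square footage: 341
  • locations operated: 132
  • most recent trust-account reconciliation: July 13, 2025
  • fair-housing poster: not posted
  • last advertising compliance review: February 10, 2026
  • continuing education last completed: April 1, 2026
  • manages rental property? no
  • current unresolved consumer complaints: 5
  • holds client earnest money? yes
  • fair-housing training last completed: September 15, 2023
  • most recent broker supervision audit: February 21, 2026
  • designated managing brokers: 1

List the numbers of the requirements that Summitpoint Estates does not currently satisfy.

1, 4, 5, 6, 7, 9

1. fair-housing poster absent → not met
2. condition 'manages rental property' does not hold → requirement n/a → met
3. condition 'holds client earnest money' holds; trust-account reconciliation 307 days ago vs limit 540 → met
4. advertising compliance review 95 days ago vs limit 90 → not met
5. unresolved consumer complaints 5 > 4 → not met
6. continuing education 45 days ago vs limit 30 → not met
7. fair-housing training 974 days ago vs limit 730 → not met
8. broker supervision audit 84 days ago vs limit 90 → met
9. designated managing brokers 1 < 2 → not met
Not met: 1, 4, 5, 6, 7, 9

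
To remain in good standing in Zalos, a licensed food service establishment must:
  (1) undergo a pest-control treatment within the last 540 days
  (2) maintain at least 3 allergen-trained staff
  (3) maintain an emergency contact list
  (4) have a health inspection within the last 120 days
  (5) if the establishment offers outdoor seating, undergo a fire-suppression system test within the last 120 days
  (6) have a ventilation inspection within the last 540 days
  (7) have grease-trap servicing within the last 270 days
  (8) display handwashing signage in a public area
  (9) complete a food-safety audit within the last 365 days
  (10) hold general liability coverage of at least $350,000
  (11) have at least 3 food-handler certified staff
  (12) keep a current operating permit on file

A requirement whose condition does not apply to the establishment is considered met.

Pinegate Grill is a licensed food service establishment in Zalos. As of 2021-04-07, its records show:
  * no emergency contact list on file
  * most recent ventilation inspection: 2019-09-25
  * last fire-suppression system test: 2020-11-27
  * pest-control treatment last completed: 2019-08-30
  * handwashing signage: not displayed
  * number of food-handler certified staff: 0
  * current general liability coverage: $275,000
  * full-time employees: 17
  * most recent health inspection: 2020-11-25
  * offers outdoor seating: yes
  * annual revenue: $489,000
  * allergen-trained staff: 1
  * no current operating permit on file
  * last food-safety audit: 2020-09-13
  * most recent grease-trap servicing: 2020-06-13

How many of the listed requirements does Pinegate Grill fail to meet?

1. pest-control treatment 586 days ago vs limit 540 → not met
2. allergen-trained staff 1 < 3 → not met
3. emergency contact list absent → not met
4. health inspection 133 days ago vs limit 120 → not met
5. condition 'offers outdoor seating' holds; fire-suppression system test 131 days ago vs limit 120 → not met
6. ventilation inspection 560 days ago vs limit 540 → not met
7. grease-trap servicing 298 days ago vs limit 270 → not met
8. handwashing signage absent → not met
9. food-safety audit 206 days ago vs limit 365 → met
10. general liability coverage $275,000 < $350,000 → not met
11. food-handler certified staff 0 < 3 → not met
12. current operating permit absent → not met
Not met: 11 of 12

11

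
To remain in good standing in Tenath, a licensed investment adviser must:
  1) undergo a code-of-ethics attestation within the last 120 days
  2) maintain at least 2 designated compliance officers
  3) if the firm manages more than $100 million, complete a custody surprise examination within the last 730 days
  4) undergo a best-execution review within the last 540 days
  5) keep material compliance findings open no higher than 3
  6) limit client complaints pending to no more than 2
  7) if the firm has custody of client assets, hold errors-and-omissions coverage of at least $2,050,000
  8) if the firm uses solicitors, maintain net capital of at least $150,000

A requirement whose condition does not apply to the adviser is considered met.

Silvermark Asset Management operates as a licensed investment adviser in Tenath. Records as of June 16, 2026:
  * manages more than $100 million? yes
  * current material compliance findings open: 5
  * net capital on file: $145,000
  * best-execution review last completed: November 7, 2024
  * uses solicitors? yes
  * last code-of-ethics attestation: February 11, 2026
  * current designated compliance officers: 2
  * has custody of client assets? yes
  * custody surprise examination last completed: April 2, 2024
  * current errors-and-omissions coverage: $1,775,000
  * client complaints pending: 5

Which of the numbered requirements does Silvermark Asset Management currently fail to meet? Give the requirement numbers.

1, 3, 4, 5, 6, 7, 8

1. code-of-ethics attestation 125 days ago vs limit 120 → not met
2. designated compliance officers 2 ≥ 2 → met
3. condition 'manages more than $100 million' holds; custody surprise examination 805 days ago vs limit 730 → not met
4. best-execution review 586 days ago vs limit 540 → not met
5. material compliance findings open 5 > 3 → not met
6. client complaints pending 5 > 2 → not met
7. condition 'has custody of client assets' holds; errors-and-omissions coverage $1,775,000 < $2,050,000 → not met
8. condition 'uses solicitors' holds; net capital $145,000 < $150,000 → not met
Not met: 1, 3, 4, 5, 6, 7, 8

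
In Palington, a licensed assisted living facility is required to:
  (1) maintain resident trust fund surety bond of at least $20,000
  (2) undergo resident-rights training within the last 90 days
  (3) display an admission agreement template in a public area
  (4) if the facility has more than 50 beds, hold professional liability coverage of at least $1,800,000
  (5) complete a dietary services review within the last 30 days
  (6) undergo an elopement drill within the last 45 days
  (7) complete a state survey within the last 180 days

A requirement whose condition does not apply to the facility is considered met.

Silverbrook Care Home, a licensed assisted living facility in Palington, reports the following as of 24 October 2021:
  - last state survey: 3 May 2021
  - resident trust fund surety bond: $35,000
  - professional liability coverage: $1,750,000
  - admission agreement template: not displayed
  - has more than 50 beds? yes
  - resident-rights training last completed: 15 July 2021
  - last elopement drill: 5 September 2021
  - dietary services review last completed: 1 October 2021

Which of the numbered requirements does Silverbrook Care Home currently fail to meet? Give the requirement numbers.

2, 3, 4, 6

1. resident trust fund surety bond $35,000 ≥ $20,000 → met
2. resident-rights training 101 days ago vs limit 90 → not met
3. admission agreement template absent → not met
4. condition 'has more than 50 beds' holds; professional liability coverage $1,750,000 < $1,800,000 → not met
5. dietary services review 23 days ago vs limit 30 → met
6. elopement drill 49 days ago vs limit 45 → not met
7. state survey 174 days ago vs limit 180 → met
Not met: 2, 3, 4, 6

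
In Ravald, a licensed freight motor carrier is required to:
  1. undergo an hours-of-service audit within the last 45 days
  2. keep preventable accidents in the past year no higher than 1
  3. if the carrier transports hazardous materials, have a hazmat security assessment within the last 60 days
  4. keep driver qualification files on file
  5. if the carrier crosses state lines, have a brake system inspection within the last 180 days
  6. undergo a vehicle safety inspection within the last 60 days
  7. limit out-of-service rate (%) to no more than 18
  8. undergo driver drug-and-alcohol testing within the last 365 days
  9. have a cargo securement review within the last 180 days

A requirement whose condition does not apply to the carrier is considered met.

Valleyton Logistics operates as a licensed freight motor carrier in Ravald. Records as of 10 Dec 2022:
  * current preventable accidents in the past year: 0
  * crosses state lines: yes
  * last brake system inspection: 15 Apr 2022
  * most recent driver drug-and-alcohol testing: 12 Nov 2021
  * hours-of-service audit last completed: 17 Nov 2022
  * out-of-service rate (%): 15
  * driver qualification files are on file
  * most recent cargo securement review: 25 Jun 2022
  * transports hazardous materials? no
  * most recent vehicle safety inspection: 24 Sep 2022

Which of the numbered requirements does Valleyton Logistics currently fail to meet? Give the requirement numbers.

5, 6, 8

1. hours-of-service audit 23 days ago vs limit 45 → met
2. preventable accidents in the past year 0 ≤ 1 → met
3. condition 'transports hazardous materials' does not hold → requirement n/a → met
4. driver qualification files present → met
5. condition 'crosses state lines' holds; brake system inspection 239 days ago vs limit 180 → not met
6. vehicle safety inspection 77 days ago vs limit 60 → not met
7. out-of-service rate (%) 15 ≤ 18 → met
8. driver drug-and-alcohol testing 393 days ago vs limit 365 → not met
9. cargo securement review 168 days ago vs limit 180 → met
Not met: 5, 6, 8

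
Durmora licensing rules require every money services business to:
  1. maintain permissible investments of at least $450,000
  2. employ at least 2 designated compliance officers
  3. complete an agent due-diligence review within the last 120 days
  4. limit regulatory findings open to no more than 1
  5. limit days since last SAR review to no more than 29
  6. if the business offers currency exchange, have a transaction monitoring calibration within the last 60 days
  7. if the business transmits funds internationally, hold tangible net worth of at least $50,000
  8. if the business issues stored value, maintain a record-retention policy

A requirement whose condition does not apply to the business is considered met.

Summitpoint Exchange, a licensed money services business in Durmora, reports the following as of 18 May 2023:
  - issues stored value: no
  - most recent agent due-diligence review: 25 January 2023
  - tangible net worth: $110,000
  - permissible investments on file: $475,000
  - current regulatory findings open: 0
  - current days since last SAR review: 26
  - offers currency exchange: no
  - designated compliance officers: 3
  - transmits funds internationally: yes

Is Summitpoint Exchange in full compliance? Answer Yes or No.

Yes

1. permissible investments $475,000 ≥ $450,000 → met
2. designated compliance officers 3 ≥ 2 → met
3. agent due-diligence review 113 days ago vs limit 120 → met
4. regulatory findings open 0 ≤ 1 → met
5. days since last SAR review 26 ≤ 29 → met
6. condition 'offers currency exchange' does not hold → requirement n/a → met
7. condition 'transmits funds internationally' holds; tangible net worth $110,000 ≥ $50,000 → met
8. condition 'issues stored value' does not hold → requirement n/a → met
All met.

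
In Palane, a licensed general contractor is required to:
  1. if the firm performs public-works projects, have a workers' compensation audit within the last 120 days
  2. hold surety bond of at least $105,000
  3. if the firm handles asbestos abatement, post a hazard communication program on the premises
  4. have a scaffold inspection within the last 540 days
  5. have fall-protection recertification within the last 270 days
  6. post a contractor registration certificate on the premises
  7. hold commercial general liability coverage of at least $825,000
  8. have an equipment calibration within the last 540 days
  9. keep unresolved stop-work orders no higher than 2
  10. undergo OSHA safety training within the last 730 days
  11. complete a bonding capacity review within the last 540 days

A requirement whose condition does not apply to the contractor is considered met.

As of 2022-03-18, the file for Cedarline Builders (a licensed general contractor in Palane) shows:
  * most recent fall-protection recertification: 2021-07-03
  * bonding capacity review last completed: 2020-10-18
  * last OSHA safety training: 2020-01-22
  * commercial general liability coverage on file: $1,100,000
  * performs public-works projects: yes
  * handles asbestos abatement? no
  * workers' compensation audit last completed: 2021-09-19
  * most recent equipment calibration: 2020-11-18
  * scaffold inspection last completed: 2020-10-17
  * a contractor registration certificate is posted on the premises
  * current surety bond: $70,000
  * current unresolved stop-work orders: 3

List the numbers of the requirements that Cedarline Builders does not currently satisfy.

1, 2, 9, 10

1. condition 'performs public-works projects' holds; workers' compensation audit 180 days ago vs limit 120 → not met
2. surety bond $70,000 < $105,000 → not met
3. condition 'handles asbestos abatement' does not hold → requirement n/a → met
4. scaffold inspection 517 days ago vs limit 540 → met
5. fall-protection recertification 258 days ago vs limit 270 → met
6. contractor registration certificate present → met
7. commercial general liability coverage $1,100,000 ≥ $825,000 → met
8. equipment calibration 485 days ago vs limit 540 → met
9. unresolved stop-work orders 3 > 2 → not met
10. OSHA safety training 786 days ago vs limit 730 → not met
11. bonding capacity review 516 days ago vs limit 540 → met
Not met: 1, 2, 9, 10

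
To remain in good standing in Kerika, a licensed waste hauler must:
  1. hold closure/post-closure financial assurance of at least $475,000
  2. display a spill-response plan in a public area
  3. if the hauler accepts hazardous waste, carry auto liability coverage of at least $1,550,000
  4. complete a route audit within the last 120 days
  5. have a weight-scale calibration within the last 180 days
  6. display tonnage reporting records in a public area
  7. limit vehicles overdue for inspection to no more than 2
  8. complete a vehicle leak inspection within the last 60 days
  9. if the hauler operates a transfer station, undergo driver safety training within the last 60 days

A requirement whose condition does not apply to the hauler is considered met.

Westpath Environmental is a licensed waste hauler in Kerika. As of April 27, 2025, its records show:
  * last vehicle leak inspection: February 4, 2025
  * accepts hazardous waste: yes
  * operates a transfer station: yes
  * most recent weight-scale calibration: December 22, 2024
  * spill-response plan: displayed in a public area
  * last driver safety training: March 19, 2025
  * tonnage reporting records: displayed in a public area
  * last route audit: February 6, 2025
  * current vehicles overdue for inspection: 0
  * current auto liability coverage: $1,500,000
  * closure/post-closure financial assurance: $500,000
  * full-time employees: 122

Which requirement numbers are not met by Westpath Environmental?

1. closure/post-closure financial assurance $500,000 ≥ $475,000 → met
2. spill-response plan present → met
3. condition 'accepts hazardous waste' holds; auto liability coverage $1,500,000 < $1,550,000 → not met
4. route audit 80 days ago vs limit 120 → met
5. weight-scale calibration 126 days ago vs limit 180 → met
6. tonnage reporting records present → met
7. vehicles overdue for inspection 0 ≤ 2 → met
8. vehicle leak inspection 82 days ago vs limit 60 → not met
9. condition 'operates a transfer station' holds; driver safety training 39 days ago vs limit 60 → met
Not met: 3, 8

3, 8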